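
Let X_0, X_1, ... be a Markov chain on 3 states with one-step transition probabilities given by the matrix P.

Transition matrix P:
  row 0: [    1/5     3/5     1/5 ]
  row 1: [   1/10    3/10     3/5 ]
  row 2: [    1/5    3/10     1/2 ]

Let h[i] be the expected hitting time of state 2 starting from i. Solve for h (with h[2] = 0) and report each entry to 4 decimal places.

h = [2.6000, 1.8000, 0.0000]

First-step conditioning: h[2] = 0; for i ≠ 2, h[i] = 1 + Σ_k P[i][k]·h[k].
  h[0] = 1 + 1/5·h[0] + 3/5·h[1]
  h[1] = 1 + 1/10·h[0] + 3/10·h[1]
Solving the 2×2 linear system over states ≠ 2 gives exactly h = [13/5, 9/5, 0] (h[2] = 0 is the target).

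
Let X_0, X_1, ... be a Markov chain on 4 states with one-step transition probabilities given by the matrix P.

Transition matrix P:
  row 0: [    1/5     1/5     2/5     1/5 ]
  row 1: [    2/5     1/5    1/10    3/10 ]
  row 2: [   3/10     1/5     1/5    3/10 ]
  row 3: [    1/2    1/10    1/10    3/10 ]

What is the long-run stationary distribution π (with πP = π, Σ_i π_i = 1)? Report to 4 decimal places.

Balance equations π_j = Σ_i π_i·P[i][j]:
  π_0 = 1/5·π_0 + 2/5·π_1 + 3/10·π_2 + 1/2·π_3
  π_1 = 1/5·π_0 + 1/5·π_1 + 1/5·π_2 + 1/10·π_3
  π_2 = 2/5·π_0 + 1/10·π_1 + 1/5·π_2 + 1/10·π_3
  normalize: π_0 + π_1 + π_2 + π_3 = 1
Solving the linear system gives exactly π = [377/1119, 194/1119, 250/1119, 298/1119].

π = [0.3369, 0.1734, 0.2234, 0.2663]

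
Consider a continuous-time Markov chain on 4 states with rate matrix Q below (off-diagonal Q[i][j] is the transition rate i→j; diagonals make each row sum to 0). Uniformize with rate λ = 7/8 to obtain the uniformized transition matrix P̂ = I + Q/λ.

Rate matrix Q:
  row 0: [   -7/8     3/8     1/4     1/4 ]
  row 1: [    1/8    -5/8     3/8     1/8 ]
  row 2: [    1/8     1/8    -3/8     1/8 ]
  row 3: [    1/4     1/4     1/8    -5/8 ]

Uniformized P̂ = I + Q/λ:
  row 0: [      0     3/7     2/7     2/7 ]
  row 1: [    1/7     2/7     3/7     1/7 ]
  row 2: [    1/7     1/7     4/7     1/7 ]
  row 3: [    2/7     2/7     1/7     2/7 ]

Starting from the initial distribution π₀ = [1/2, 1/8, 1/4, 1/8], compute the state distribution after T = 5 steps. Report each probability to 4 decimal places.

t=0: π = [0.5000, 0.1250, 0.2500, 0.1250]
t=1: π = [0.0893, 0.3214, 0.3571, 0.2321]
t=2: π = [0.1633, 0.2474, 0.4005, 0.1888]
t=3: π = [0.1465, 0.2518, 0.4085, 0.1931]
t=4: π = [0.1495, 0.2483, 0.4108, 0.1914]
t=5: π = [0.1488, 0.2484, 0.4112, 0.1916]

π = [0.1488, 0.2484, 0.4112, 0.1916]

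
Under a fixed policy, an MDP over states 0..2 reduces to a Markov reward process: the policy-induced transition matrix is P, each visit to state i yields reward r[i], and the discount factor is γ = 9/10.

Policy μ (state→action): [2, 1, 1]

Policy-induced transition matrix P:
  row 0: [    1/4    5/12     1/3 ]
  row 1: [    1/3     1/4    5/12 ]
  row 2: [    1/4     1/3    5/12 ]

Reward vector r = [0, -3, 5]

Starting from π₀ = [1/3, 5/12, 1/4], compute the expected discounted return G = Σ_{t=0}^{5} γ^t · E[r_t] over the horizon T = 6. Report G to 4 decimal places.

t=0: π = [0.3333, 0.4167, 0.2500], E[r] = 0.0000, γ^t·E[r] = 0.000000, running G = 0.000000
t=1: π = [0.2847, 0.3264, 0.3889], E[r] = 0.9653, γ^t·E[r] = 0.868750, running G = 0.868750
t=2: π = [0.2772, 0.3299, 0.3929], E[r] = 0.9751, γ^t·E[r] = 0.789844, running G = 1.658594
t=3: π = [0.2775, 0.3289, 0.3936], E[r] = 0.9810, γ^t·E[r] = 0.715148, running G = 2.373742
t=4: π = [0.2774, 0.3290, 0.3935], E[r] = 0.9806, γ^t·E[r] = 0.643357, running G = 3.017099
t=5: π = [0.2774, 0.3290, 0.3935], E[r] = 0.9807, γ^t·E[r] = 0.579066, running G = 3.596165

G = 3.5962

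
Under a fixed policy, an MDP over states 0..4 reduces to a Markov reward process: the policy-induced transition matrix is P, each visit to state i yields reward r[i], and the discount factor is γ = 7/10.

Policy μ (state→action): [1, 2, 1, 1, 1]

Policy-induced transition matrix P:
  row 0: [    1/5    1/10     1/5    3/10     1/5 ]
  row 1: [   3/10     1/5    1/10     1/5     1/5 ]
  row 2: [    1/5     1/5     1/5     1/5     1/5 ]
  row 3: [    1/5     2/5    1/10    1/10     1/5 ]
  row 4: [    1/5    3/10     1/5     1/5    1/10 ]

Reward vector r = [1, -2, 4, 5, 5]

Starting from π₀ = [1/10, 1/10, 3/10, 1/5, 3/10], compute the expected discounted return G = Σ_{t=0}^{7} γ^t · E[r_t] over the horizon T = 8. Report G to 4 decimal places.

G = 8.4315

t=0: π = [0.1000, 0.1000, 0.3000, 0.2000, 0.3000], E[r] = 3.6000, γ^t·E[r] = 3.600000, running G = 3.600000
t=1: π = [0.2100, 0.2600, 0.1700, 0.1900, 0.1700], E[r] = 2.1700, γ^t·E[r] = 1.519000, running G = 5.119000
t=2: π = [0.2260, 0.2340, 0.1550, 0.2020, 0.1830], E[r] = 2.3030, γ^t·E[r] = 1.128470, running G = 6.247470
t=3: π = [0.2234, 0.2361, 0.1564, 0.2024, 0.1817], E[r] = 2.2973, γ^t·E[r] = 0.787974, running G = 7.035444
t=4: π = [0.2236, 0.2363, 0.1562, 0.2021, 0.1818], E[r] = 2.2952, γ^t·E[r] = 0.551087, running G = 7.586531
t=5: π = [0.2236, 0.2362, 0.1562, 0.2022, 0.1818], E[r] = 2.2956, γ^t·E[r] = 0.385825, running G = 7.972356
t=6: π = [0.2236, 0.2362, 0.1562, 0.2021, 0.1818], E[r] = 2.2956, γ^t·E[r] = 0.270075, running G = 8.242432
t=7: π = [0.2236, 0.2362, 0.1562, 0.2021, 0.1818], E[r] = 2.2956, γ^t·E[r] = 0.189052, running G = 8.431484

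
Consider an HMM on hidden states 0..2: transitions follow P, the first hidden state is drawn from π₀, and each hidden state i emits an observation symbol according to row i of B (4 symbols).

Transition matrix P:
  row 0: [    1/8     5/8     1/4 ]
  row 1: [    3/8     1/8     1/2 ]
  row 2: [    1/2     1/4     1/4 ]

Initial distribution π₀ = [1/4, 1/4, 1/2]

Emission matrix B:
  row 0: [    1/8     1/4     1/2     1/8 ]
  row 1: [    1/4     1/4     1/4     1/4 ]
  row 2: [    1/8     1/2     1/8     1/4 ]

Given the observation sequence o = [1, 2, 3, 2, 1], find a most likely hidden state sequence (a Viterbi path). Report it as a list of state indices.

path = [2, 0, 1, 0, 1]

t=0: δ = [6.250e-02, 6.250e-02, 2.500e-01]  (obs o_0=1)
t=1: δ = [6.250e-02, 1.562e-02, 7.812e-03]  ψ = [2, 2, 2]  (obs o_1=2)
t=2: δ = [9.766e-04, 9.766e-03, 3.906e-03]  ψ = [0, 0, 0]  (obs o_2=3)
t=3: δ = [1.831e-03, 3.052e-04, 6.104e-04]  ψ = [1, 1, 1]  (obs o_3=2)
t=4: δ = [7.629e-05, 2.861e-04, 2.289e-04]  ψ = [2, 0, 0]  (obs o_4=1)
backtrack: best end state = 1; path = [2, 0, 1, 0, 1]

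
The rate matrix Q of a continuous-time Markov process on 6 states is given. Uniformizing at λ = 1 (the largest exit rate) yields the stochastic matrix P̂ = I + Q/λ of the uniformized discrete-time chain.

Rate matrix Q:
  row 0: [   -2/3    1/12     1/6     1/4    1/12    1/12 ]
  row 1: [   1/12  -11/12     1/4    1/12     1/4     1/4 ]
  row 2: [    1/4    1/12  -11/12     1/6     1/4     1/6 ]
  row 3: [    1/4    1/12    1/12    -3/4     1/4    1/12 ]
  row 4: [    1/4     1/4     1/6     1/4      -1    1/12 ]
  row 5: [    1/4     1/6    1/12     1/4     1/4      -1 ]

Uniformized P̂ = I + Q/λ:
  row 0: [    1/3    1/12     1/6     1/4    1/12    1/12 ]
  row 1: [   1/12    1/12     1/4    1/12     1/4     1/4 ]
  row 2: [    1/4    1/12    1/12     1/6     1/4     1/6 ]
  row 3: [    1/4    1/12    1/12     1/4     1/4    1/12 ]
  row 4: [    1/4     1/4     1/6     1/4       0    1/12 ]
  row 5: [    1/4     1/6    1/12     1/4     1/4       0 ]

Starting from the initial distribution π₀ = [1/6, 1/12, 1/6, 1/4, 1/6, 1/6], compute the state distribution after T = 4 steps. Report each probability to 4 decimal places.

t=0: π = [0.1667, 0.0833, 0.1667, 0.2500, 0.1667, 0.1667]
t=1: π = [0.2500, 0.1250, 0.1250, 0.2222, 0.1806, 0.0972]
t=2: π = [0.2500, 0.1215, 0.1400, 0.2188, 0.1632, 0.1065]
t=3: π = [0.2506, 0.1194, 0.1380, 0.2181, 0.1675, 0.1064]
t=4: π = [0.2510, 0.1201, 0.1381, 0.2186, 0.1664, 0.1059]

π = [0.2510, 0.1201, 0.1381, 0.2186, 0.1664, 0.1059]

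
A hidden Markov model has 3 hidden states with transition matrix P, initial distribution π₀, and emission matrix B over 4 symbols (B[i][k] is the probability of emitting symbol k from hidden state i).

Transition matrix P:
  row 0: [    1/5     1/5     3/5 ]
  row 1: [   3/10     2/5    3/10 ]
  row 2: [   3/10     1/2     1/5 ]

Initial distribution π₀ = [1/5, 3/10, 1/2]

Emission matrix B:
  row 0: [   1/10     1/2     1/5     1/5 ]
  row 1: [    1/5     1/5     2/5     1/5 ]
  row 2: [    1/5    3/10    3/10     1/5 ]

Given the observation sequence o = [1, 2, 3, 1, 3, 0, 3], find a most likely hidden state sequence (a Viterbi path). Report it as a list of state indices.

t=0: δ = [1.000e-01, 6.000e-02, 1.500e-01]  (obs o_0=1)
t=1: δ = [9.000e-03, 3.000e-02, 1.800e-02]  ψ = [2, 2, 0]  (obs o_1=2)
t=2: δ = [1.800e-03, 2.400e-03, 1.800e-03]  ψ = [1, 1, 1]  (obs o_2=3)
t=3: δ = [3.600e-04, 1.920e-04, 3.240e-04]  ψ = [1, 1, 0]  (obs o_3=1)
t=4: δ = [1.944e-05, 3.240e-05, 4.320e-05]  ψ = [2, 2, 0]  (obs o_4=3)
t=5: δ = [1.296e-06, 4.320e-06, 2.333e-06]  ψ = [2, 2, 0]  (obs o_5=0)
t=6: δ = [2.592e-07, 3.456e-07, 2.592e-07]  ψ = [1, 1, 1]  (obs o_6=3)
backtrack: best end state = 1; path = [2, 1, 1, 0, 2, 1, 1]

path = [2, 1, 1, 0, 2, 1, 1]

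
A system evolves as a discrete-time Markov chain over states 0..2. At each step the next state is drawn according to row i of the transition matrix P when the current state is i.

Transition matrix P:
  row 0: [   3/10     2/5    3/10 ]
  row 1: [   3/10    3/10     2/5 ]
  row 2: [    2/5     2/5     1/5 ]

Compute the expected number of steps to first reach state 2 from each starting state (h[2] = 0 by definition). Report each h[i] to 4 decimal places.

h = [2.9730, 2.7027, 0.0000]

First-step conditioning: h[2] = 0; for i ≠ 2, h[i] = 1 + Σ_k P[i][k]·h[k].
  h[0] = 1 + 3/10·h[0] + 2/5·h[1]
  h[1] = 1 + 3/10·h[0] + 3/10·h[1]
Solving the 2×2 linear system over states ≠ 2 gives exactly h = [110/37, 100/37, 0] (h[2] = 0 is the target).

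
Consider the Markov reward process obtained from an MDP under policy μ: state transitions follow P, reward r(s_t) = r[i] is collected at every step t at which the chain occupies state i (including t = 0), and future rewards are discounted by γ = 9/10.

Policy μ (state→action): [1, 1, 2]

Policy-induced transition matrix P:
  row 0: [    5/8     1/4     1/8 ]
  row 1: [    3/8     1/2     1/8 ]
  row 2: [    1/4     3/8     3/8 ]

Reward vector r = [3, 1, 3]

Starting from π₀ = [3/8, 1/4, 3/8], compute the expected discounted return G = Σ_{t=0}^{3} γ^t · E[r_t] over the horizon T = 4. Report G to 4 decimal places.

t=0: π = [0.3750, 0.2500, 0.3750], E[r] = 2.5000, γ^t·E[r] = 2.500000, running G = 2.500000
t=1: π = [0.4219, 0.3594, 0.2188], E[r] = 2.2813, γ^t·E[r] = 2.053125, running G = 4.553125
t=2: π = [0.4531, 0.3672, 0.1797], E[r] = 2.2656, γ^t·E[r] = 1.835156, running G = 6.388281
t=3: π = [0.4658, 0.3643, 0.1699], E[r] = 2.2715, γ^t·E[r] = 1.655912, running G = 8.044193

G = 8.0442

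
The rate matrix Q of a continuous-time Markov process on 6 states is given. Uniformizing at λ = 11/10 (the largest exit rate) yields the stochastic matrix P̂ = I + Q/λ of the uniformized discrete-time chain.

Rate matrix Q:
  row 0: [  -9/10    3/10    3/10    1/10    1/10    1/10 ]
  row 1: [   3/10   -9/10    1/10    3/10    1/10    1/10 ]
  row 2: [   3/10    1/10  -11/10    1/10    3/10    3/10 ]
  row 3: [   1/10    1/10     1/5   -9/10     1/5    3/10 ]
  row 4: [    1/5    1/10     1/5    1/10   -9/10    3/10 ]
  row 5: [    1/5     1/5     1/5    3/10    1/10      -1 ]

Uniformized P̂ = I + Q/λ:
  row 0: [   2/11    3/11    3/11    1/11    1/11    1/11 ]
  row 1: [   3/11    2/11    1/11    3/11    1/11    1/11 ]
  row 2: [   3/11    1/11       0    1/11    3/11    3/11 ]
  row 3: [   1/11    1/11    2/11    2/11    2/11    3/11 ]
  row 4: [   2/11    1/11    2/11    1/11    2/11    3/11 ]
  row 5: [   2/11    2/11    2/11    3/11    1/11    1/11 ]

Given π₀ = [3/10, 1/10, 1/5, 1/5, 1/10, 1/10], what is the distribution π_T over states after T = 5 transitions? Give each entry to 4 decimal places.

π = [0.1951, 0.1567, 0.1569, 0.1667, 0.1480, 0.1766]

t=0: π = [0.3000, 0.1000, 0.2000, 0.2000, 0.1000, 0.1000]
t=1: π = [0.1909, 0.1636, 0.1636, 0.1455, 0.1545, 0.1818]
t=2: π = [0.1983, 0.1570, 0.1545, 0.1669, 0.1479, 0.1752]
t=3: π = [0.1950, 0.1572, 0.1575, 0.1665, 0.1476, 0.1763]
t=4: π = [0.1953, 0.1567, 0.1566, 0.1667, 0.1481, 0.1767]
t=5: π = [0.1951, 0.1567, 0.1569, 0.1667, 0.1480, 0.1766]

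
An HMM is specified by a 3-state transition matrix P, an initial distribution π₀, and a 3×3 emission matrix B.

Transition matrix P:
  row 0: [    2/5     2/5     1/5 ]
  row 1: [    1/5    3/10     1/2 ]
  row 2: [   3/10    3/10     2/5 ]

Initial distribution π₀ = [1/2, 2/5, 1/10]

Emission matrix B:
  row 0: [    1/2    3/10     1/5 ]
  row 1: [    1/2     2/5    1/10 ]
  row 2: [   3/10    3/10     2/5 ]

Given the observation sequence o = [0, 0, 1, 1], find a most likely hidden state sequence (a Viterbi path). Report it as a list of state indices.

t=0: δ = [2.500e-01, 2.000e-01, 3.000e-02]  (obs o_0=0)
t=1: δ = [5.000e-02, 5.000e-02, 3.000e-02]  ψ = [0, 0, 1]  (obs o_1=0)
t=2: δ = [6.000e-03, 8.000e-03, 7.500e-03]  ψ = [0, 0, 1]  (obs o_2=1)
t=3: δ = [7.200e-04, 9.600e-04, 1.200e-03]  ψ = [0, 0, 1]  (obs o_3=1)
backtrack: best end state = 2; path = [0, 0, 1, 2]

path = [0, 0, 1, 2]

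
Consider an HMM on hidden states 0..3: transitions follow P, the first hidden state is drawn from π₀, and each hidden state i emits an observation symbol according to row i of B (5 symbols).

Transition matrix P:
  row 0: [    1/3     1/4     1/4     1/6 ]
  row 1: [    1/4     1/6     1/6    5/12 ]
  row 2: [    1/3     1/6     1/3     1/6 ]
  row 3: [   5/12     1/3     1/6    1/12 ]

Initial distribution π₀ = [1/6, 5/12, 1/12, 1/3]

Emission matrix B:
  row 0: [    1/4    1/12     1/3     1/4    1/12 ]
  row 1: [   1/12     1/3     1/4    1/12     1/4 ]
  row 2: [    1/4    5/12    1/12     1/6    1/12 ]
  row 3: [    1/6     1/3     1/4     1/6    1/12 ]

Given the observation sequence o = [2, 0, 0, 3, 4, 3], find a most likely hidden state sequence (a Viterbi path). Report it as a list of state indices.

t=0: δ = [5.556e-02, 1.042e-01, 6.944e-03, 8.333e-02]  (obs o_0=2)
t=1: δ = [8.681e-03, 2.315e-03, 4.340e-03, 7.234e-03]  ψ = [3, 3, 1, 1]  (obs o_1=0)
t=2: δ = [7.535e-04, 2.009e-04, 5.425e-04, 2.411e-04]  ψ = [3, 3, 0, 0]  (obs o_2=0)
t=3: δ = [6.279e-05, 1.570e-05, 3.140e-05, 2.093e-05]  ψ = [0, 0, 0, 0]  (obs o_3=3)
t=4: δ = [1.744e-06, 3.925e-06, 1.308e-06, 8.721e-07]  ψ = [0, 0, 0, 0]  (obs o_4=4)
t=5: δ = [2.453e-07, 5.451e-08, 1.090e-07, 2.725e-07]  ψ = [1, 1, 1, 1]  (obs o_5=3)
backtrack: best end state = 3; path = [1, 3, 0, 0, 1, 3]

path = [1, 3, 0, 0, 1, 3]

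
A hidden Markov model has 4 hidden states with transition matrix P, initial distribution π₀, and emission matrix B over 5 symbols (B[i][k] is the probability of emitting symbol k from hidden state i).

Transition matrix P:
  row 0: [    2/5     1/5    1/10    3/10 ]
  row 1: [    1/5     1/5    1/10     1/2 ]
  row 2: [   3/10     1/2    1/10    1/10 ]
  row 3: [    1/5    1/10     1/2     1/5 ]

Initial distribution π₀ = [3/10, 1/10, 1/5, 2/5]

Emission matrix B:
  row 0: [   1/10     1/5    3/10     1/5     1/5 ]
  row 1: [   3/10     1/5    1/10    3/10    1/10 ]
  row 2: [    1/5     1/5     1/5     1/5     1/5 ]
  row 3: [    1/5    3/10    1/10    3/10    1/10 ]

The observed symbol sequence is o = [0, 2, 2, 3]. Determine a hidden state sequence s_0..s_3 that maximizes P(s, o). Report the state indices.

path = [3, 2, 0, 3]

t=0: δ = [3.000e-02, 3.000e-02, 4.000e-02, 8.000e-02]  (obs o_0=0)
t=1: δ = [4.800e-03, 2.000e-03, 8.000e-03, 1.600e-03]  ψ = [3, 2, 3, 3]  (obs o_1=2)
t=2: δ = [7.200e-04, 4.000e-04, 1.600e-04, 1.440e-04]  ψ = [2, 2, 2, 0]  (obs o_2=2)
t=3: δ = [5.760e-05, 4.320e-05, 1.440e-05, 6.480e-05]  ψ = [0, 0, 0, 0]  (obs o_3=3)
backtrack: best end state = 3; path = [3, 2, 0, 3]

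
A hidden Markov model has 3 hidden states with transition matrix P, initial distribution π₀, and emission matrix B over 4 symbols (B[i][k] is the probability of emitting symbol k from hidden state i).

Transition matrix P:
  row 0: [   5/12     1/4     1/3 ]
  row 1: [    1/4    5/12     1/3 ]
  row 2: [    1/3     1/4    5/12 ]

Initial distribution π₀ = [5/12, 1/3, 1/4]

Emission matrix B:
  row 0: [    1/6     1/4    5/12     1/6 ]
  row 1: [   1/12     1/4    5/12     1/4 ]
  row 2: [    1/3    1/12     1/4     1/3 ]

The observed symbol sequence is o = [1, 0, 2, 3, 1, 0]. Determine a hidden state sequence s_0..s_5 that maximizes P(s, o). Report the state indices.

path = [0, 2, 0, 2, 0, 2]

t=0: δ = [1.042e-01, 8.333e-02, 2.083e-02]  (obs o_0=1)
t=1: δ = [7.234e-03, 2.894e-03, 1.157e-02]  ψ = [0, 1, 0]  (obs o_1=0)
t=2: δ = [1.608e-03, 1.206e-03, 1.206e-03]  ψ = [2, 2, 2]  (obs o_2=2)
t=3: δ = [1.116e-04, 1.256e-04, 1.786e-04]  ψ = [0, 1, 0]  (obs o_3=3)
t=4: δ = [1.488e-05, 1.308e-05, 6.202e-06]  ψ = [2, 1, 2]  (obs o_4=1)
t=5: δ = [1.034e-06, 4.542e-07, 1.654e-06]  ψ = [0, 1, 0]  (obs o_5=0)
backtrack: best end state = 2; path = [0, 2, 0, 2, 0, 2]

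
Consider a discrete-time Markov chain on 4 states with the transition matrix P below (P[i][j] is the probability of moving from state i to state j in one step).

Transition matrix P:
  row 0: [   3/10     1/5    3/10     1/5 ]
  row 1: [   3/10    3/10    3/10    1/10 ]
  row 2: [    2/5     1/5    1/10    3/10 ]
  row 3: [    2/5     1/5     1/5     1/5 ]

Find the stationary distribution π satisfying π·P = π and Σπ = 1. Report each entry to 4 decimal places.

Balance equations π_j = Σ_i π_i·P[i][j]:
  π_0 = 3/10·π_0 + 3/10·π_1 + 2/5·π_2 + 2/5·π_3
  π_1 = 1/5·π_0 + 3/10·π_1 + 1/5·π_2 + 1/5·π_3
  π_2 = 3/10·π_0 + 3/10·π_1 + 1/10·π_2 + 1/5·π_3
  normalize: π_0 + π_1 + π_2 + π_3 = 1
Solving the linear system gives exactly π = [34/99, 2/9, 254/1089, 73/363].

π = [0.3434, 0.2222, 0.2332, 0.2011]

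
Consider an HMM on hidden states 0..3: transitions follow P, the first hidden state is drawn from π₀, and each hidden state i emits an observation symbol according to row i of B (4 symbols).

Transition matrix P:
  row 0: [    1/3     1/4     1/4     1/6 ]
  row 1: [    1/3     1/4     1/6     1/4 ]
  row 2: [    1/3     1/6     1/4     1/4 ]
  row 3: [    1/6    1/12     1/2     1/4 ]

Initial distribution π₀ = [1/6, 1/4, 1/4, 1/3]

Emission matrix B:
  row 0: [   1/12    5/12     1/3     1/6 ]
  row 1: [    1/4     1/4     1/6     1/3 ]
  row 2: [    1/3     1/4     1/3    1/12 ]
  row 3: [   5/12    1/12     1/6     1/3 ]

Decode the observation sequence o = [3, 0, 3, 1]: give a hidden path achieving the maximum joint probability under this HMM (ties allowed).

t=0: δ = [2.778e-02, 8.333e-02, 2.083e-02, 1.111e-01]  (obs o_0=3)
t=1: δ = [2.315e-03, 5.208e-03, 1.852e-02, 1.157e-02]  ψ = [1, 1, 3, 3]  (obs o_1=0)
t=2: δ = [1.029e-03, 1.029e-03, 4.823e-04, 1.543e-03]  ψ = [2, 2, 3, 2]  (obs o_2=3)
t=3: δ = [1.429e-04, 6.430e-05, 1.929e-04, 3.215e-05]  ψ = [0, 0, 3, 3]  (obs o_3=1)
backtrack: best end state = 2; path = [3, 2, 3, 2]

path = [3, 2, 3, 2]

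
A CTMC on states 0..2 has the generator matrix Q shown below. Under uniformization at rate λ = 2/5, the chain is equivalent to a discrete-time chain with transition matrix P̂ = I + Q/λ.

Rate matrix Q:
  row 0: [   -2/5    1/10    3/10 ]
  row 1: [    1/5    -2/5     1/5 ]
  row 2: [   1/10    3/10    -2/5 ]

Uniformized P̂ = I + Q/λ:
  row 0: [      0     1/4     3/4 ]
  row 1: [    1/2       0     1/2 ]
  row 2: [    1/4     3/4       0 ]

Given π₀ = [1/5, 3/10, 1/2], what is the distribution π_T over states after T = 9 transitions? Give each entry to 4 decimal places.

t=0: π = [0.2000, 0.3000, 0.5000]
t=1: π = [0.2750, 0.4250, 0.3000]
t=2: π = [0.2875, 0.2938, 0.4188]
t=3: π = [0.2516, 0.3859, 0.3625]
t=4: π = [0.2836, 0.3348, 0.3816]
t=5: π = [0.2628, 0.3571, 0.3801]
t=6: π = [0.2736, 0.3508, 0.3757]
t=7: π = [0.2693, 0.3501, 0.3806]
t=8: π = [0.2702, 0.3527, 0.3770]
t=9: π = [0.2706, 0.3503, 0.3790]

π = [0.2706, 0.3503, 0.3790]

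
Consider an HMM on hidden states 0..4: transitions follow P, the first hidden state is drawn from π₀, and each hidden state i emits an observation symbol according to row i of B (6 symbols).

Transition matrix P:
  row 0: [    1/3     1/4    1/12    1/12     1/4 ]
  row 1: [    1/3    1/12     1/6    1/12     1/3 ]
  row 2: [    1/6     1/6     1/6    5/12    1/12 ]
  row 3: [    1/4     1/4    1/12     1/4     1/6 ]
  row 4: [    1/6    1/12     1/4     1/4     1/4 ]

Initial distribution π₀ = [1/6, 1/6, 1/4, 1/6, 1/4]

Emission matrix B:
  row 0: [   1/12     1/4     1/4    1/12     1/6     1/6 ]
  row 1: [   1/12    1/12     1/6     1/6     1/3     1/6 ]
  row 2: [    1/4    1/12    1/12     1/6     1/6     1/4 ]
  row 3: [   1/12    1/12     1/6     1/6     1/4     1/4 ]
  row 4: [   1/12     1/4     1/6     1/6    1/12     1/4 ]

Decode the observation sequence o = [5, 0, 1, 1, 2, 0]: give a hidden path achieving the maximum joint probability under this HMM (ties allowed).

t=0: δ = [2.778e-02, 2.778e-02, 6.250e-02, 4.167e-02, 6.250e-02]  (obs o_0=5)
t=1: δ = [8.681e-04, 8.681e-04, 3.906e-03, 2.170e-03, 1.302e-03]  ψ = [2, 2, 4, 2, 4]  (obs o_1=0)
t=2: δ = [1.628e-04, 5.425e-05, 5.425e-05, 1.356e-04, 9.042e-05]  ψ = [2, 2, 2, 2, 3]  (obs o_2=1)
t=3: δ = [1.356e-05, 3.391e-06, 1.884e-06, 2.826e-06, 1.017e-05]  ψ = [0, 0, 4, 3, 0]  (obs o_3=1)
t=4: δ = [1.130e-06, 5.651e-07, 2.119e-07, 4.239e-07, 5.651e-07]  ψ = [0, 0, 4, 4, 0]  (obs o_4=2)
t=5: δ = [3.140e-08, 2.355e-08, 3.532e-08, 1.177e-08, 2.355e-08]  ψ = [0, 0, 4, 4, 0]  (obs o_5=0)
backtrack: best end state = 2; path = [4, 2, 0, 0, 4, 2]

path = [4, 2, 0, 0, 4, 2]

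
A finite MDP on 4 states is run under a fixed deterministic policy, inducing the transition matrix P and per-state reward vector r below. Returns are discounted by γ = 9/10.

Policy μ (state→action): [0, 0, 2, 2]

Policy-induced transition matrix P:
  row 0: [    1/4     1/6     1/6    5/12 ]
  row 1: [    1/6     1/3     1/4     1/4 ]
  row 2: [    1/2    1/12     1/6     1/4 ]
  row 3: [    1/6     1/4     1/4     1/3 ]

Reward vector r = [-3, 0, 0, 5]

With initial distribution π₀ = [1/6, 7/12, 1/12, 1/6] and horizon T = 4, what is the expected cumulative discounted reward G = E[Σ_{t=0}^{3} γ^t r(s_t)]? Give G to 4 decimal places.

G = 2.2978

t=0: π = [0.1667, 0.5833, 0.0833, 0.1667], E[r] = 0.3333, γ^t·E[r] = 0.333333, running G = 0.333333
t=1: π = [0.2083, 0.2708, 0.2292, 0.2917], E[r] = 0.8333, γ^t·E[r] = 0.750000, running G = 1.083333
t=2: π = [0.2604, 0.2170, 0.2135, 0.3090], E[r] = 0.7639, γ^t·E[r] = 0.618750, running G = 1.702083
t=3: π = [0.2595, 0.2108, 0.2105, 0.3192], E[r] = 0.8171, γ^t·E[r] = 0.595688, running G = 2.297771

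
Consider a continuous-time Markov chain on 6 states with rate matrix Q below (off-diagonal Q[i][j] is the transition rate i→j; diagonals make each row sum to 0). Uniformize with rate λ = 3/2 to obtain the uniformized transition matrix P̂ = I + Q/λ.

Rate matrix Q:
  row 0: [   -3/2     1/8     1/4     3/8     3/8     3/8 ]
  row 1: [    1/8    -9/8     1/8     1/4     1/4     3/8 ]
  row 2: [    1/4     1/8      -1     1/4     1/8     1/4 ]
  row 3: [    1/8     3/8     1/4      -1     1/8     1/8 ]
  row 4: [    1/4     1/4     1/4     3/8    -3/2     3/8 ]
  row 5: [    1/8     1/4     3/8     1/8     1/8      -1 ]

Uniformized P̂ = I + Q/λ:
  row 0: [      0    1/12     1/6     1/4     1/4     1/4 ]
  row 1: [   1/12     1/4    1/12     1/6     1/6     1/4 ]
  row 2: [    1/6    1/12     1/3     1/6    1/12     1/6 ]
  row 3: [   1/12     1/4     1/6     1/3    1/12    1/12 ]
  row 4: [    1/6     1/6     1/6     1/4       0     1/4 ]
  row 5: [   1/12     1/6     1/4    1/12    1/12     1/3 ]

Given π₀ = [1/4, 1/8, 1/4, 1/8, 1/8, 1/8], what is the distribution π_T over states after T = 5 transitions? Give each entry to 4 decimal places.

t=0: π = [0.2500, 0.1250, 0.2500, 0.1250, 0.1250, 0.1250]
t=1: π = [0.0938, 0.1458, 0.2083, 0.2083, 0.1250, 0.2188]
t=2: π = [0.1033, 0.1710, 0.2075, 0.2014, 0.1007, 0.2161]
t=3: π = [0.1004, 0.1718, 0.2050, 0.1992, 0.1064, 0.2172]
t=4: π = [0.1009, 0.1721, 0.2046, 0.1990, 0.1055, 0.2178]
t=5: π = [0.1008, 0.1721, 0.2046, 0.1989, 0.1057, 0.2179]

π = [0.1008, 0.1721, 0.2046, 0.1989, 0.1057, 0.2179]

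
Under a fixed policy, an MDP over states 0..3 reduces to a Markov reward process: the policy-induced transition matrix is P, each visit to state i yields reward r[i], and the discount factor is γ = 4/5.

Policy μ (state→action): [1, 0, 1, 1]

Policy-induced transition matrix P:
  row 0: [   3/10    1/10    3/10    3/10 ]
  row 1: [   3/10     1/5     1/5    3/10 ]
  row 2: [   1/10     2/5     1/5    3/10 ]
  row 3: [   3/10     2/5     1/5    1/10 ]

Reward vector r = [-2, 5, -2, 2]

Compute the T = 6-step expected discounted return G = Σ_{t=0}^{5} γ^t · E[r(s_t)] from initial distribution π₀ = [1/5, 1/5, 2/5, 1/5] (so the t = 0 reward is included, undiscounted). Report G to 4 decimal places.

t=0: π = [0.2000, 0.2000, 0.4000, 0.2000], E[r] = 0.2000, γ^t·E[r] = 0.200000, running G = 0.200000
t=1: π = [0.2200, 0.3000, 0.2200, 0.2600], E[r] = 1.1400, γ^t·E[r] = 0.912000, running G = 1.112000
t=2: π = [0.2560, 0.2740, 0.2220, 0.2480], E[r] = 0.9100, γ^t·E[r] = 0.582400, running G = 1.694400
t=3: π = [0.2556, 0.2684, 0.2256, 0.2504], E[r] = 0.8804, γ^t·E[r] = 0.450765, running G = 2.145165
t=4: π = [0.2549, 0.2696, 0.2256, 0.2499], E[r] = 0.8872, γ^t·E[r] = 0.363381, running G = 2.508546
t=5: π = [0.2549, 0.2696, 0.2255, 0.2500], E[r] = 0.8873, γ^t·E[r] = 0.290757, running G = 2.799303

G = 2.7993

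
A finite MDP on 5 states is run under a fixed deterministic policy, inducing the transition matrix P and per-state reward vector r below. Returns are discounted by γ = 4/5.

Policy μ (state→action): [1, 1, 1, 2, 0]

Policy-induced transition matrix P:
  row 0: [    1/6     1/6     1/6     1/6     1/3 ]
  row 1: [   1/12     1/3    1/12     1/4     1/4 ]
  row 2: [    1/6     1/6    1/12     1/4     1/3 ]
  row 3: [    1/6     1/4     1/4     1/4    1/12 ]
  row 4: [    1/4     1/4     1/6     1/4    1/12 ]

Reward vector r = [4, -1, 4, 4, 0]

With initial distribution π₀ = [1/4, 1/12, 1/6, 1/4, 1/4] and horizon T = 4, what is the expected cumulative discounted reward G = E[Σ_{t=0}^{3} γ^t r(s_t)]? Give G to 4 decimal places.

G = 6.5223

t=0: π = [0.2500, 0.0833, 0.1667, 0.2500, 0.2500], E[r] = 2.5833, γ^t·E[r] = 2.583333, running G = 2.583333
t=1: π = [0.1806, 0.2222, 0.1667, 0.2292, 0.2014], E[r] = 2.0833, γ^t·E[r] = 1.666667, running G = 4.250000
t=2: π = [0.1649, 0.2396, 0.1534, 0.2350, 0.2072], E[r] = 1.9734, γ^t·E[r] = 1.262963, running G = 5.512963
t=3: π = [0.1640, 0.2434, 0.1535, 0.2363, 0.2028], E[r] = 1.9715, γ^t·E[r] = 1.009383, running G = 6.522346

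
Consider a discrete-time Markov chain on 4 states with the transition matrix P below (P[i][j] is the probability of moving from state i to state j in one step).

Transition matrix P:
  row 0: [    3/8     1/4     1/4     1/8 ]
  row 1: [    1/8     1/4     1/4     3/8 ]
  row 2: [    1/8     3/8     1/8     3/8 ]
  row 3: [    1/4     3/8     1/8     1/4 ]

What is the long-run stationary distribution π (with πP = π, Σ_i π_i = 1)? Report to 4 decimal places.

Balance equations π_j = Σ_i π_i·P[i][j]:
  π_0 = 3/8·π_0 + 1/8·π_1 + 1/8·π_2 + 1/4·π_3
  π_1 = 1/4·π_0 + 1/4·π_1 + 3/8·π_2 + 3/8·π_3
  π_2 = 1/4·π_0 + 1/4·π_1 + 1/8·π_2 + 1/8·π_3
  normalize: π_0 + π_1 + π_2 + π_3 = 1
Solving the linear system gives exactly π = [3/14, 13/42, 4/21, 2/7].

π = [0.2143, 0.3095, 0.1905, 0.2857]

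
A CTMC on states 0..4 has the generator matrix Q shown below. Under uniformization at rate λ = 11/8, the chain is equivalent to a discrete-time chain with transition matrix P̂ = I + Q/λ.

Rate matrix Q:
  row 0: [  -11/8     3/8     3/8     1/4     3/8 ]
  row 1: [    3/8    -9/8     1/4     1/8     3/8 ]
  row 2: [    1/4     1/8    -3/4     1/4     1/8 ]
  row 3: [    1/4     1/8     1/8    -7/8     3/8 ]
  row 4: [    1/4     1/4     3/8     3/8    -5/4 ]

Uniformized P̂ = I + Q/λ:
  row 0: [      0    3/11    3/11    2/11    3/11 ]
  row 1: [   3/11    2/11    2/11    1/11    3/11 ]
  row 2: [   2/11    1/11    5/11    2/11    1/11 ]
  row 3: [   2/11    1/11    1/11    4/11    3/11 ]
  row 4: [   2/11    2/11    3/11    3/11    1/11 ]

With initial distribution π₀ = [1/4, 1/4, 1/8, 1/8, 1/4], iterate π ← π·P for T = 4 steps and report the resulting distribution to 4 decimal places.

π = [0.1657, 0.1521, 0.2663, 0.2261, 0.1897]

t=0: π = [0.2500, 0.2500, 0.1250, 0.1250, 0.2500]
t=1: π = [0.1591, 0.1818, 0.2500, 0.2045, 0.2045]
t=2: π = [0.1694, 0.1550, 0.2645, 0.2211, 0.1901]
t=3: π = [0.1651, 0.1531, 0.2665, 0.2252, 0.1901]
t=4: π = [0.1657, 0.1521, 0.2663, 0.2261, 0.1897]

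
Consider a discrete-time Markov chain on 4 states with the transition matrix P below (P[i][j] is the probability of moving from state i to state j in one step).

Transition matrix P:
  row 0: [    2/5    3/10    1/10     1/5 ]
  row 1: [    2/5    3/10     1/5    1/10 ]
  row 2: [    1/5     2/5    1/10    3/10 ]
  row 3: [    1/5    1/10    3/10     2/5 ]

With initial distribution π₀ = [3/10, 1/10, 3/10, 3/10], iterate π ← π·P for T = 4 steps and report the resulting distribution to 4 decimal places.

π = [0.3167, 0.2693, 0.1752, 0.2389]

t=0: π = [0.3000, 0.1000, 0.3000, 0.3000]
t=1: π = [0.2800, 0.2700, 0.1700, 0.2800]
t=2: π = [0.3100, 0.2610, 0.1830, 0.2460]
t=3: π = [0.3142, 0.2691, 0.1753, 0.2414]
t=4: π = [0.3167, 0.2693, 0.1752, 0.2389]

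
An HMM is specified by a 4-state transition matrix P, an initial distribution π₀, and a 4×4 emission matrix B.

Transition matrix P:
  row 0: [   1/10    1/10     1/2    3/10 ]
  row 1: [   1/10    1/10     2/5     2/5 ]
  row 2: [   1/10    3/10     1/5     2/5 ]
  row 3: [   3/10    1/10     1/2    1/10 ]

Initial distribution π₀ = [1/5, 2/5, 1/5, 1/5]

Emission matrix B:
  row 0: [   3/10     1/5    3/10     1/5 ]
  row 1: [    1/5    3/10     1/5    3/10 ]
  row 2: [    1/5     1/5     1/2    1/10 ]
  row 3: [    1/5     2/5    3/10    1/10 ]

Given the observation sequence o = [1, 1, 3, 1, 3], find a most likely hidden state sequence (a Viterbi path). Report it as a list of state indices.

t=0: δ = [4.000e-02, 1.200e-01, 4.000e-02, 8.000e-02]  (obs o_0=1)
t=1: δ = [4.800e-03, 3.600e-03, 9.600e-03, 1.920e-02]  ψ = [3, 1, 1, 1]  (obs o_1=1)
t=2: δ = [1.152e-03, 8.640e-04, 9.600e-04, 3.840e-04]  ψ = [3, 2, 3, 2]  (obs o_2=3)
t=3: δ = [2.304e-05, 8.640e-05, 1.152e-04, 1.536e-04]  ψ = [0, 2, 0, 2]  (obs o_3=1)
t=4: δ = [9.216e-06, 1.037e-05, 7.680e-06, 4.608e-06]  ψ = [3, 2, 3, 2]  (obs o_4=3)
backtrack: best end state = 1; path = [1, 3, 0, 2, 1]

path = [1, 3, 0, 2, 1]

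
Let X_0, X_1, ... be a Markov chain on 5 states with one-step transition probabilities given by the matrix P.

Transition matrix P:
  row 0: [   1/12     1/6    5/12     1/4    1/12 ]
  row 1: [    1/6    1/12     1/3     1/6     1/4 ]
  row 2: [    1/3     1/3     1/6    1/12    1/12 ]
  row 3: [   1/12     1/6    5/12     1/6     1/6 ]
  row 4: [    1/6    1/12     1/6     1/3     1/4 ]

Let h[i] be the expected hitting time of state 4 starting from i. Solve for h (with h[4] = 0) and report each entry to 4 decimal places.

h = [7.6334, 6.5097, 7.5618, 7.0462, 0.0000]

First-step conditioning: h[4] = 0; for i ≠ 4, h[i] = 1 + Σ_k P[i][k]·h[k].
  h[0] = 1 + 1/12·h[0] + 1/6·h[1] + 5/12·h[2] + 1/4·h[3]
  h[1] = 1 + 1/6·h[0] + 1/12·h[1] + 1/3·h[2] + 1/6·h[3]
  h[2] = 1 + 1/3·h[0] + 1/3·h[1] + 1/6·h[2] + 1/12·h[3]
  h[3] = 1 + 1/12·h[0] + 1/6·h[1] + 5/12·h[2] + 1/6·h[3]
Solving the 4×4 linear system over states ≠ 4 gives exactly h = [5122/671, 4368/671, 5074/671, 4728/671, 0] (h[4] = 0 is the target).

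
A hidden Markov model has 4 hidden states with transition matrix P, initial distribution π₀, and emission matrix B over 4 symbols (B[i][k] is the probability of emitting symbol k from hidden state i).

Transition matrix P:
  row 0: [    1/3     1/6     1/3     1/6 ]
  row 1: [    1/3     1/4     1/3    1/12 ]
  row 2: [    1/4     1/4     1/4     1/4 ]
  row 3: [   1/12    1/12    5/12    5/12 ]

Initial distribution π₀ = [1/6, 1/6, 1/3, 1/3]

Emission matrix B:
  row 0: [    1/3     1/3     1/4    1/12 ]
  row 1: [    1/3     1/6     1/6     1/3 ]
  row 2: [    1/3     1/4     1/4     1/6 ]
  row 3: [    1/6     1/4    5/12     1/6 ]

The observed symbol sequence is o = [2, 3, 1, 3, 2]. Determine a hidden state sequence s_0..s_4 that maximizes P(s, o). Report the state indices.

path = [3, 3, 3, 3, 3]

t=0: δ = [4.167e-02, 2.778e-02, 8.333e-02, 1.389e-01]  (obs o_0=2)
t=1: δ = [1.736e-03, 6.944e-03, 9.645e-03, 9.645e-03]  ψ = [2, 2, 3, 3]  (obs o_1=3)
t=2: δ = [8.038e-04, 4.019e-04, 1.005e-03, 1.005e-03]  ψ = [2, 2, 3, 3]  (obs o_2=1)
t=3: δ = [2.233e-05, 8.372e-05, 6.977e-05, 6.977e-05]  ψ = [0, 2, 3, 3]  (obs o_3=3)
t=4: δ = [6.977e-06, 3.489e-06, 7.268e-06, 1.211e-05]  ψ = [1, 1, 3, 3]  (obs o_4=2)
backtrack: best end state = 3; path = [3, 3, 3, 3, 3]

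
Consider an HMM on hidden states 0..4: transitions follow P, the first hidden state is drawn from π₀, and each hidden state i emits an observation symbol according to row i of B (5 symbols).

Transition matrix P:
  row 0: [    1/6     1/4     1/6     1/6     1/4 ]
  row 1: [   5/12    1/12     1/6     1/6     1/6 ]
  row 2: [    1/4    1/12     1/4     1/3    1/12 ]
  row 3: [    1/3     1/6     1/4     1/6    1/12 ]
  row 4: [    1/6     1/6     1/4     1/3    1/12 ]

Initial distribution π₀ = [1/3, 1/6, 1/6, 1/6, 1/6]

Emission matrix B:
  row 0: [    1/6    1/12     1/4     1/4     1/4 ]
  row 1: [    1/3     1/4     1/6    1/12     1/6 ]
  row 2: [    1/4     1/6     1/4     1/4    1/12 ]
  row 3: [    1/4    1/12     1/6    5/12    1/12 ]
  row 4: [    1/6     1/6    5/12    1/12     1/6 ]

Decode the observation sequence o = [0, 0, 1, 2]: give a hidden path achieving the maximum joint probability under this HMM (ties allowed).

t=0: δ = [5.556e-02, 5.556e-02, 4.167e-02, 4.167e-02, 2.778e-02]  (obs o_0=0)
t=1: δ = [3.858e-03, 4.630e-03, 2.604e-03, 3.472e-03, 2.315e-03]  ψ = [1, 0, 2, 2, 0]  (obs o_1=0)
t=2: δ = [1.608e-04, 2.411e-04, 1.447e-04, 7.234e-05, 1.608e-04]  ψ = [1, 0, 3, 2, 0]  (obs o_2=1)
t=3: δ = [2.512e-05, 6.698e-06, 1.005e-05, 8.931e-06, 1.674e-05]  ψ = [1, 0, 1, 4, 0]  (obs o_3=2)
backtrack: best end state = 0; path = [1, 0, 1, 0]

path = [1, 0, 1, 0]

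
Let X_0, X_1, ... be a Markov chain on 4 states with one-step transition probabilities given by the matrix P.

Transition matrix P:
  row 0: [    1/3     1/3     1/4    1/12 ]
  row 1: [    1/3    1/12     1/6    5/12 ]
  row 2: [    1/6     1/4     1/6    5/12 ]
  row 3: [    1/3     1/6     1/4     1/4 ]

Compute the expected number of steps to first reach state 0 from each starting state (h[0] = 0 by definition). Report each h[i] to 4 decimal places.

h = [0.0000, 3.3267, 3.8812, 3.3663]

First-step conditioning: h[0] = 0; for i ≠ 0, h[i] = 1 + Σ_k P[i][k]·h[k].
  h[1] = 1 + 1/12·h[1] + 1/6·h[2] + 5/12·h[3]
  h[2] = 1 + 1/4·h[1] + 1/6·h[2] + 5/12·h[3]
  h[3] = 1 + 1/6·h[1] + 1/4·h[2] + 1/4·h[3]
Solving the 3×3 linear system over states ≠ 0 gives exactly h = [0, 336/101, 392/101, 340/101] (h[0] = 0 is the target).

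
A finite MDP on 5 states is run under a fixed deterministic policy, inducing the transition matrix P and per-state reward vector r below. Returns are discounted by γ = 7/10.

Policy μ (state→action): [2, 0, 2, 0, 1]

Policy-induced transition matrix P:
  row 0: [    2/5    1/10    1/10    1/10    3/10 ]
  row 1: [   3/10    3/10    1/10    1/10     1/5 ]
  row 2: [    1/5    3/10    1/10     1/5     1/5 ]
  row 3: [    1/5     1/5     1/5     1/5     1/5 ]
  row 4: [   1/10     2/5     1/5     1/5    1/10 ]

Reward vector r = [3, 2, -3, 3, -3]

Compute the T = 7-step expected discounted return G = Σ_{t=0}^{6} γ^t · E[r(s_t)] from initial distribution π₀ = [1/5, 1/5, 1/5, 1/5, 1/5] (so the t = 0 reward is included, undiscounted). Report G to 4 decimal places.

G = 1.8455

t=0: π = [0.2000, 0.2000, 0.2000, 0.2000, 0.2000], E[r] = 0.4000, γ^t·E[r] = 0.400000, running G = 0.400000
t=1: π = [0.2400, 0.2600, 0.1400, 0.1600, 0.2000], E[r] = 0.7000, γ^t·E[r] = 0.490000, running G = 0.890000
t=2: π = [0.2540, 0.2560, 0.1360, 0.1500, 0.2040], E[r] = 0.7040, γ^t·E[r] = 0.344960, running G = 1.234960
t=3: π = [0.2560, 0.2546, 0.1354, 0.1490, 0.2050], E[r] = 0.7030, γ^t·E[r] = 0.241129, running G = 1.476089
t=4: π = [0.2562, 0.2544, 0.1354, 0.1489, 0.2051], E[r] = 0.7026, γ^t·E[r] = 0.168694, running G = 1.644783
t=5: π = [0.2562, 0.2544, 0.1354, 0.1489, 0.2051], E[r] = 0.7026, γ^t·E[r] = 0.118079, running G = 1.762862
t=6: π = [0.2562, 0.2544, 0.1354, 0.1489, 0.2051], E[r] = 0.7026, γ^t·E[r] = 0.082655, running G = 1.845516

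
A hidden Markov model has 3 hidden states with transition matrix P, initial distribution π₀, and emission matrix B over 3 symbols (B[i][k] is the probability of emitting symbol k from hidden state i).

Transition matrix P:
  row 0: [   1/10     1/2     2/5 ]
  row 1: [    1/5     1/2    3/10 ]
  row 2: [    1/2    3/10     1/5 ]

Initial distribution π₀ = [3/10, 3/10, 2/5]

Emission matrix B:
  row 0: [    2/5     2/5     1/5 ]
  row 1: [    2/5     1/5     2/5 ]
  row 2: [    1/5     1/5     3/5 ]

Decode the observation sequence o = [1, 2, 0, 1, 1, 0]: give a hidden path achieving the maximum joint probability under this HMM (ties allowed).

t=0: δ = [1.200e-01, 6.000e-02, 8.000e-02]  (obs o_0=1)
t=1: δ = [8.000e-03, 2.400e-02, 2.880e-02]  ψ = [2, 0, 0]  (obs o_1=2)
t=2: δ = [5.760e-03, 4.800e-03, 1.440e-03]  ψ = [2, 1, 1]  (obs o_2=0)
t=3: δ = [3.840e-04, 5.760e-04, 4.608e-04]  ψ = [1, 0, 0]  (obs o_3=1)
t=4: δ = [9.216e-05, 5.760e-05, 3.456e-05]  ψ = [2, 1, 1]  (obs o_4=1)
t=5: δ = [6.912e-06, 1.843e-05, 7.373e-06]  ψ = [2, 0, 0]  (obs o_5=0)
backtrack: best end state = 1; path = [0, 2, 0, 2, 0, 1]

path = [0, 2, 0, 2, 0, 1]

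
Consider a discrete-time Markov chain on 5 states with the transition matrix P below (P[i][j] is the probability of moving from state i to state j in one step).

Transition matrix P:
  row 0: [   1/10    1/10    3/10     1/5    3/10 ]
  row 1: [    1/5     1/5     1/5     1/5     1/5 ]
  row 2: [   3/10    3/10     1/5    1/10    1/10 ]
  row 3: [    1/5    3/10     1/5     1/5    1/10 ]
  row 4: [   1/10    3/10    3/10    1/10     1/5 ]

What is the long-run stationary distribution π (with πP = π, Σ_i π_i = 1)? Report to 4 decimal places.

Balance equations π_j = Σ_i π_i·P[i][j]:
  π_0 = 1/10·π_0 + 1/5·π_1 + 3/10·π_2 + 1/5·π_3 + 1/10·π_4
  π_1 = 1/10·π_0 + 1/5·π_1 + 3/10·π_2 + 3/10·π_3 + 3/10·π_4
  π_2 = 3/10·π_0 + 1/5·π_1 + 1/5·π_2 + 1/5·π_3 + 3/10·π_4
  π_3 = 1/5·π_0 + 1/5·π_1 + 1/10·π_2 + 1/5·π_3 + 1/10·π_4
  normalize: π_0 + π_1 + π_2 + π_3 + π_4 = 1
Solving the linear system gives exactly π = [228/1219, 291/1219, 2596/10971, 1738/10971, 1966/10971].

π = [0.1870, 0.2387, 0.2366, 0.1584, 0.1792]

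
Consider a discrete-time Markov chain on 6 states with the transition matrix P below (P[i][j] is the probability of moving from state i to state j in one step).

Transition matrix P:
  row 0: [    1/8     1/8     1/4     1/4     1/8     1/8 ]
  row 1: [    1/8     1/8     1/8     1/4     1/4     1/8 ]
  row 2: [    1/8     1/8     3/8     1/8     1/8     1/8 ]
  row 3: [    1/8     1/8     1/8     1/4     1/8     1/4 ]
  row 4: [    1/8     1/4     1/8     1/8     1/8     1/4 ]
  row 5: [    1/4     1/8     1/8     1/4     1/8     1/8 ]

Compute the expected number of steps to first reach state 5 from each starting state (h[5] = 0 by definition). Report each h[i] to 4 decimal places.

First-step conditioning: h[5] = 0; for i ≠ 5, h[i] = 1 + Σ_k P[i][k]·h[k].
  h[0] = 1 + 1/8·h[0] + 1/8·h[1] + 1/4·h[2] + 1/4·h[3] + 1/8·h[4]
  h[1] = 1 + 1/8·h[0] + 1/8·h[1] + 1/8·h[2] + 1/4·h[3] + 1/4·h[4]
  h[2] = 1 + 1/8·h[0] + 1/8·h[1] + 3/8·h[2] + 1/8·h[3] + 1/8·h[4]
  h[3] = 1 + 1/8·h[0] + 1/8·h[1] + 1/8·h[2] + 1/4·h[3] + 1/8·h[4]
  h[4] = 1 + 1/8·h[0] + 1/4·h[1] + 1/8·h[2] + 1/8·h[3] + 1/8·h[4]
Solving the 5×5 linear system over states ≠ 5 gives exactly h = [3080/519, 9088/1557, 3136/519, 896/173, 8192/1557, 0] (h[5] = 0 is the target).

h = [5.9345, 5.8369, 6.0424, 5.1792, 5.2614, 0.0000]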